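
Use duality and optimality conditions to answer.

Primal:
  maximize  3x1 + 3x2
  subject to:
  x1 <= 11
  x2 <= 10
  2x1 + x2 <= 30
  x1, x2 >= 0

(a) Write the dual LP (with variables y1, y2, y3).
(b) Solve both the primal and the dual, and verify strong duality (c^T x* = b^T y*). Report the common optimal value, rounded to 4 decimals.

The standard primal-dual pair for 'max c^T x s.t. A x <= b, x >= 0' is:
  Dual:  min b^T y  s.t.  A^T y >= c,  y >= 0.

So the dual LP is:
  minimize  11y1 + 10y2 + 30y3
  subject to:
    y1 + 2y3 >= 3
    y2 + y3 >= 3
    y1, y2, y3 >= 0

Solving the primal: x* = (10, 10).
  primal value c^T x* = 60.
Solving the dual: y* = (0, 1.5, 1.5).
  dual value b^T y* = 60.
Strong duality: c^T x* = b^T y*. Confirmed.

60


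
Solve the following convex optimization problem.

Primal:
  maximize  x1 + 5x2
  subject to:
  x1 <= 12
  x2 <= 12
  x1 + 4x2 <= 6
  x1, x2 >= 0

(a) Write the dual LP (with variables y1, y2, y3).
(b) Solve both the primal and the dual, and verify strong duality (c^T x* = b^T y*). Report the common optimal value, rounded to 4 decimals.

The standard primal-dual pair for 'max c^T x s.t. A x <= b, x >= 0' is:
  Dual:  min b^T y  s.t.  A^T y >= c,  y >= 0.

So the dual LP is:
  minimize  12y1 + 12y2 + 6y3
  subject to:
    y1 + y3 >= 1
    y2 + 4y3 >= 5
    y1, y2, y3 >= 0

Solving the primal: x* = (0, 1.5).
  primal value c^T x* = 7.5.
Solving the dual: y* = (0, 0, 1.25).
  dual value b^T y* = 7.5.
Strong duality: c^T x* = b^T y*. Confirmed.

7.5


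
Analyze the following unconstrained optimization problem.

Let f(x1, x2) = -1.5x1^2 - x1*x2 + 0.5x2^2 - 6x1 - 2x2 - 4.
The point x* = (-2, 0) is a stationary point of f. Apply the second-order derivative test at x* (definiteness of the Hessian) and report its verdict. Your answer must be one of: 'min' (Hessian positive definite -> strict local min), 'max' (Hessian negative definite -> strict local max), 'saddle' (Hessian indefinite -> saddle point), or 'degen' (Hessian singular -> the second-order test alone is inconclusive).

Compute the Hessian H = grad^2 f:
  H = [[-3, -1], [-1, 1]]
Verify stationarity: grad f(x*) = H x* + g = (0, 0).
Eigenvalues of H: -3.2361, 1.2361.
Eigenvalues have mixed signs, so H is indefinite -> x* is a saddle point.

saddle


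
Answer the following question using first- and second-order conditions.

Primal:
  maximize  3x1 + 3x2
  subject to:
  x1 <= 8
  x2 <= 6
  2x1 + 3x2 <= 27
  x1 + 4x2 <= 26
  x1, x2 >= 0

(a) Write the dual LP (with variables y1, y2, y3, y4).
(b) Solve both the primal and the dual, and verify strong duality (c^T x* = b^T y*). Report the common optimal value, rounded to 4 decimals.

The standard primal-dual pair for 'max c^T x s.t. A x <= b, x >= 0' is:
  Dual:  min b^T y  s.t.  A^T y >= c,  y >= 0.

So the dual LP is:
  minimize  8y1 + 6y2 + 27y3 + 26y4
  subject to:
    y1 + 2y3 + y4 >= 3
    y2 + 3y3 + 4y4 >= 3
    y1, y2, y3, y4 >= 0

Solving the primal: x* = (8, 3.6667).
  primal value c^T x* = 35.
Solving the dual: y* = (1, 0, 1, 0).
  dual value b^T y* = 35.
Strong duality: c^T x* = b^T y*. Confirmed.

35


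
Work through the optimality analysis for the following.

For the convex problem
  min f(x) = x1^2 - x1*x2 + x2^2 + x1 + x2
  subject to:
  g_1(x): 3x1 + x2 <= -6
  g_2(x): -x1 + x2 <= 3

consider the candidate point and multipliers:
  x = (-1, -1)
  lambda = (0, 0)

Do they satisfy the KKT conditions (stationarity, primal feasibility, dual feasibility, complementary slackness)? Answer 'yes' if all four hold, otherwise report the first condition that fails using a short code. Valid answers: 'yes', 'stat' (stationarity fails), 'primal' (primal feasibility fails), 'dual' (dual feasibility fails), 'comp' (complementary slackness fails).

Gradient of f: grad f(x) = Q x + c = (0, 0)
Constraint values g_i(x) = a_i^T x - b_i:
  g_1((-1, -1)) = 2
  g_2((-1, -1)) = -3
Stationarity residual: grad f(x) + sum_i lambda_i a_i = (0, 0)
  -> stationarity OK
Primal feasibility (all g_i <= 0): FAILS
Dual feasibility (all lambda_i >= 0): OK
Complementary slackness (lambda_i * g_i(x) = 0 for all i): OK

Verdict: the first failing condition is primal_feasibility -> primal.

primal


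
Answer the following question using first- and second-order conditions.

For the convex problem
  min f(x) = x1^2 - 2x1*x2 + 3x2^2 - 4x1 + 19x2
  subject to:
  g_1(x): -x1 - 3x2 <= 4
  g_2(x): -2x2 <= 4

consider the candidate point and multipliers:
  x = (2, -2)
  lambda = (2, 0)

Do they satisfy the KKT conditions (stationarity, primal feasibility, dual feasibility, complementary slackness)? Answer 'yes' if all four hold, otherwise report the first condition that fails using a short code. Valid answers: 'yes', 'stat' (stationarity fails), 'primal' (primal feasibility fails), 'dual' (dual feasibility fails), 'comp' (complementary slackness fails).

Gradient of f: grad f(x) = Q x + c = (4, 3)
Constraint values g_i(x) = a_i^T x - b_i:
  g_1((2, -2)) = 0
  g_2((2, -2)) = 0
Stationarity residual: grad f(x) + sum_i lambda_i a_i = (2, -3)
  -> stationarity FAILS
Primal feasibility (all g_i <= 0): OK
Dual feasibility (all lambda_i >= 0): OK
Complementary slackness (lambda_i * g_i(x) = 0 for all i): OK

Verdict: the first failing condition is stationarity -> stat.

stat


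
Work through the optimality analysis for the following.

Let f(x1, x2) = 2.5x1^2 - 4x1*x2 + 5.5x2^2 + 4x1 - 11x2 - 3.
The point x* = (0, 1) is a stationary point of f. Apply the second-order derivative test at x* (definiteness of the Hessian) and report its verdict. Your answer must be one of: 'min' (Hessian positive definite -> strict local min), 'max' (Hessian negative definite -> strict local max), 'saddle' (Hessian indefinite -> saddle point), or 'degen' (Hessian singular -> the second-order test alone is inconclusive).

Compute the Hessian H = grad^2 f:
  H = [[5, -4], [-4, 11]]
Verify stationarity: grad f(x*) = H x* + g = (0, 0).
Eigenvalues of H: 3, 13.
Both eigenvalues > 0, so H is positive definite -> x* is a strict local min.

min


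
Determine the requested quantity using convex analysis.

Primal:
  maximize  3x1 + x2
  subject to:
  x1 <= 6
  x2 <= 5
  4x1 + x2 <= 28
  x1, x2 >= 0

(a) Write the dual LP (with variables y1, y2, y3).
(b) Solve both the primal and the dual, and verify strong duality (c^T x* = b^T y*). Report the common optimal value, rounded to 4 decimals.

The standard primal-dual pair for 'max c^T x s.t. A x <= b, x >= 0' is:
  Dual:  min b^T y  s.t.  A^T y >= c,  y >= 0.

So the dual LP is:
  minimize  6y1 + 5y2 + 28y3
  subject to:
    y1 + 4y3 >= 3
    y2 + y3 >= 1
    y1, y2, y3 >= 0

Solving the primal: x* = (5.75, 5).
  primal value c^T x* = 22.25.
Solving the dual: y* = (0, 0.25, 0.75).
  dual value b^T y* = 22.25.
Strong duality: c^T x* = b^T y*. Confirmed.

22.25


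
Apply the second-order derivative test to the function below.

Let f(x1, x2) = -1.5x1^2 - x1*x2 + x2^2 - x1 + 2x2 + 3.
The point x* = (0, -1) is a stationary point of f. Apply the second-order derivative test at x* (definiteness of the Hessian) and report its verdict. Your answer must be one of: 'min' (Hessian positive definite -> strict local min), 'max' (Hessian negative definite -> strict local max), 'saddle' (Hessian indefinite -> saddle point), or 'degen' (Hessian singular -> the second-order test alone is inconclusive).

Compute the Hessian H = grad^2 f:
  H = [[-3, -1], [-1, 2]]
Verify stationarity: grad f(x*) = H x* + g = (0, 0).
Eigenvalues of H: -3.1926, 2.1926.
Eigenvalues have mixed signs, so H is indefinite -> x* is a saddle point.

saddle


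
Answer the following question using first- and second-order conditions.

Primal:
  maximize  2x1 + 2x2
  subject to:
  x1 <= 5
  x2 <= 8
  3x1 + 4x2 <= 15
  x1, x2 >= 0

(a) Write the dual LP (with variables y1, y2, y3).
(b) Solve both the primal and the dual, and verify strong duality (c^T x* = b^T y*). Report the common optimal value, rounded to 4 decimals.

The standard primal-dual pair for 'max c^T x s.t. A x <= b, x >= 0' is:
  Dual:  min b^T y  s.t.  A^T y >= c,  y >= 0.

So the dual LP is:
  minimize  5y1 + 8y2 + 15y3
  subject to:
    y1 + 3y3 >= 2
    y2 + 4y3 >= 2
    y1, y2, y3 >= 0

Solving the primal: x* = (5, 0).
  primal value c^T x* = 10.
Solving the dual: y* = (0.5, 0, 0.5).
  dual value b^T y* = 10.
Strong duality: c^T x* = b^T y*. Confirmed.

10


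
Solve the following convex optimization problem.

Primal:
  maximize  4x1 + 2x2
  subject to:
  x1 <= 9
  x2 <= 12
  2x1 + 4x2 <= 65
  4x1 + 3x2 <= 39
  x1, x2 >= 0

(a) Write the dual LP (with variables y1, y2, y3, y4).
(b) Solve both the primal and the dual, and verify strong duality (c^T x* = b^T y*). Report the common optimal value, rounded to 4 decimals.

The standard primal-dual pair for 'max c^T x s.t. A x <= b, x >= 0' is:
  Dual:  min b^T y  s.t.  A^T y >= c,  y >= 0.

So the dual LP is:
  minimize  9y1 + 12y2 + 65y3 + 39y4
  subject to:
    y1 + 2y3 + 4y4 >= 4
    y2 + 4y3 + 3y4 >= 2
    y1, y2, y3, y4 >= 0

Solving the primal: x* = (9, 1).
  primal value c^T x* = 38.
Solving the dual: y* = (1.3333, 0, 0, 0.6667).
  dual value b^T y* = 38.
Strong duality: c^T x* = b^T y*. Confirmed.

38


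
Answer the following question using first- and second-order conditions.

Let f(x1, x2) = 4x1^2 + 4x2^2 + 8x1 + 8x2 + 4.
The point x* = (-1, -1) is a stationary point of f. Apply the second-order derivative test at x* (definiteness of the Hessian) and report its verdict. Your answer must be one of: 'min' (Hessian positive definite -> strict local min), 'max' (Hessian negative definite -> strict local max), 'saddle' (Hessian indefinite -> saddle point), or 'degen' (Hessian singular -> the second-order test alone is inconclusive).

Compute the Hessian H = grad^2 f:
  H = [[8, 0], [0, 8]]
Verify stationarity: grad f(x*) = H x* + g = (0, 0).
Eigenvalues of H: 8, 8.
Both eigenvalues > 0, so H is positive definite -> x* is a strict local min.

min


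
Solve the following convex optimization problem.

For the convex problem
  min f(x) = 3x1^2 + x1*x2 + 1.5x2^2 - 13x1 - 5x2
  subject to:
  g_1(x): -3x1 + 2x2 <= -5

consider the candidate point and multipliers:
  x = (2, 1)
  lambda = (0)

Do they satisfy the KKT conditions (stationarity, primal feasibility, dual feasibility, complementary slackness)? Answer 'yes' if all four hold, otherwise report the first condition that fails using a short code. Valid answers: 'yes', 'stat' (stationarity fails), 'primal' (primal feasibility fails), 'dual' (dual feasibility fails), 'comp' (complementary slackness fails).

Gradient of f: grad f(x) = Q x + c = (0, 0)
Constraint values g_i(x) = a_i^T x - b_i:
  g_1((2, 1)) = 1
Stationarity residual: grad f(x) + sum_i lambda_i a_i = (0, 0)
  -> stationarity OK
Primal feasibility (all g_i <= 0): FAILS
Dual feasibility (all lambda_i >= 0): OK
Complementary slackness (lambda_i * g_i(x) = 0 for all i): OK

Verdict: the first failing condition is primal_feasibility -> primal.

primal


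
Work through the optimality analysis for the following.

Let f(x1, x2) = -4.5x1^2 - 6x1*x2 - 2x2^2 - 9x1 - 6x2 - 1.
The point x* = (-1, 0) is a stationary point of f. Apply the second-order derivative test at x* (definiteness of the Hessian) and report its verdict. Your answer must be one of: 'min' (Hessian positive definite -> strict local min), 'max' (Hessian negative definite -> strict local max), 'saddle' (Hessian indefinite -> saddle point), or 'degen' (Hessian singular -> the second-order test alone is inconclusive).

Compute the Hessian H = grad^2 f:
  H = [[-9, -6], [-6, -4]]
Verify stationarity: grad f(x*) = H x* + g = (0, 0).
Eigenvalues of H: -13, 0.
H has a zero eigenvalue (singular; negative semidefinite but not definite), so H is neither positive definite, negative definite, nor indefinite. The second-order test alone is inconclusive -> degen.
(Indeed, f is constant along the null direction of H through x*, so x* is not a strict local extremum.)

degen


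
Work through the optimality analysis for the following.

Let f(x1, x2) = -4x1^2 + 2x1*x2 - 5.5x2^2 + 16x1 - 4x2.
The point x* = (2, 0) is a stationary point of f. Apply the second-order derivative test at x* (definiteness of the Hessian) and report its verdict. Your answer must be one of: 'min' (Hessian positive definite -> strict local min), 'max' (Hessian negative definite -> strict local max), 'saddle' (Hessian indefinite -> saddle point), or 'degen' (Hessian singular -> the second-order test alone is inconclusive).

Compute the Hessian H = grad^2 f:
  H = [[-8, 2], [2, -11]]
Verify stationarity: grad f(x*) = H x* + g = (0, 0).
Eigenvalues of H: -12, -7.
Both eigenvalues < 0, so H is negative definite -> x* is a strict local max.

max


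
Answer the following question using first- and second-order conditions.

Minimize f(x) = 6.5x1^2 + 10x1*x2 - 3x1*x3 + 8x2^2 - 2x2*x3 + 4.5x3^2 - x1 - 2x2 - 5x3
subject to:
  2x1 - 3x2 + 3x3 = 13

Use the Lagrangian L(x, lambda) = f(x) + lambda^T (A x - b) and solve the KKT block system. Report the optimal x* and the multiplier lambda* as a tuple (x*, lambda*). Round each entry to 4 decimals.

Form the Lagrangian:
  L(x, lambda) = (1/2) x^T Q x + c^T x + lambda^T (A x - b)
Stationarity (grad_x L = 0): Q x + c + A^T lambda = 0.
Primal feasibility: A x = b.

This gives the KKT block system:
  [ Q   A^T ] [ x     ]   [-c ]
  [ A    0  ] [ lambda ] = [ b ]

Solving the linear system:
  x*      = (1.8929, -1.3214, 1.75)
  lambda* = (-2.5714)
  f(x*)   = 12.7143

x* = (1.8929, -1.3214, 1.75), lambda* = (-2.5714)


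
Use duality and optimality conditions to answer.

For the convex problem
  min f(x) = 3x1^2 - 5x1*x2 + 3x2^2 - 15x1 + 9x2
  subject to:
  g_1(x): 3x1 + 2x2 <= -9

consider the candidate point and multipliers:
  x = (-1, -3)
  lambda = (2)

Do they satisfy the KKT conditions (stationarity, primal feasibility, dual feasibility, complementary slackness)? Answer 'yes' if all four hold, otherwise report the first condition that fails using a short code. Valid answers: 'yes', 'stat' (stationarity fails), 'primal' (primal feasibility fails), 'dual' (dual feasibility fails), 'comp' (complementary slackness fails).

Gradient of f: grad f(x) = Q x + c = (-6, -4)
Constraint values g_i(x) = a_i^T x - b_i:
  g_1((-1, -3)) = 0
Stationarity residual: grad f(x) + sum_i lambda_i a_i = (0, 0)
  -> stationarity OK
Primal feasibility (all g_i <= 0): OK
Dual feasibility (all lambda_i >= 0): OK
Complementary slackness (lambda_i * g_i(x) = 0 for all i): OK

Verdict: yes, KKT holds.

yes


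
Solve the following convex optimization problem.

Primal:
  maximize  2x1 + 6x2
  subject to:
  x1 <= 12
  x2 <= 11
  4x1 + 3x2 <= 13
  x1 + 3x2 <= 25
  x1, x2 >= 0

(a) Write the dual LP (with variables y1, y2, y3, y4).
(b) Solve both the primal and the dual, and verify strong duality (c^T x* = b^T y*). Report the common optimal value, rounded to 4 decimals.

The standard primal-dual pair for 'max c^T x s.t. A x <= b, x >= 0' is:
  Dual:  min b^T y  s.t.  A^T y >= c,  y >= 0.

So the dual LP is:
  minimize  12y1 + 11y2 + 13y3 + 25y4
  subject to:
    y1 + 4y3 + y4 >= 2
    y2 + 3y3 + 3y4 >= 6
    y1, y2, y3, y4 >= 0

Solving the primal: x* = (0, 4.3333).
  primal value c^T x* = 26.
Solving the dual: y* = (0, 0, 2, 0).
  dual value b^T y* = 26.
Strong duality: c^T x* = b^T y*. Confirmed.

26


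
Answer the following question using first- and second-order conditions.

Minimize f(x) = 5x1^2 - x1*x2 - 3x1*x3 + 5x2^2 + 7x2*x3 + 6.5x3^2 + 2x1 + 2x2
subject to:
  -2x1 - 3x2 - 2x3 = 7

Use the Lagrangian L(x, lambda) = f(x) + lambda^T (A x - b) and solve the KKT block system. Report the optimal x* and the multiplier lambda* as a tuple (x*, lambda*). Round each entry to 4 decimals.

Form the Lagrangian:
  L(x, lambda) = (1/2) x^T Q x + c^T x + lambda^T (A x - b)
Stationarity (grad_x L = 0): Q x + c + A^T lambda = 0.
Primal feasibility: A x = b.

This gives the KKT block system:
  [ Q   A^T ] [ x     ]   [-c ]
  [ A    0  ] [ lambda ] = [ b ]

Solving the linear system:
  x*      = (-1.1949, -1.4593, -0.1162)
  lambda* = (-4.0704)
  f(x*)   = 11.5924

x* = (-1.1949, -1.4593, -0.1162), lambda* = (-4.0704)


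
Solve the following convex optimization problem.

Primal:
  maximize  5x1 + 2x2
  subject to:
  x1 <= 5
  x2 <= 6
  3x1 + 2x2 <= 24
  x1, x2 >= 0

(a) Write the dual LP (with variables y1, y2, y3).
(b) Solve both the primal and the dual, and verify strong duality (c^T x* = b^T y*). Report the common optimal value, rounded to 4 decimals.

The standard primal-dual pair for 'max c^T x s.t. A x <= b, x >= 0' is:
  Dual:  min b^T y  s.t.  A^T y >= c,  y >= 0.

So the dual LP is:
  minimize  5y1 + 6y2 + 24y3
  subject to:
    y1 + 3y3 >= 5
    y2 + 2y3 >= 2
    y1, y2, y3 >= 0

Solving the primal: x* = (5, 4.5).
  primal value c^T x* = 34.
Solving the dual: y* = (2, 0, 1).
  dual value b^T y* = 34.
Strong duality: c^T x* = b^T y*. Confirmed.

34


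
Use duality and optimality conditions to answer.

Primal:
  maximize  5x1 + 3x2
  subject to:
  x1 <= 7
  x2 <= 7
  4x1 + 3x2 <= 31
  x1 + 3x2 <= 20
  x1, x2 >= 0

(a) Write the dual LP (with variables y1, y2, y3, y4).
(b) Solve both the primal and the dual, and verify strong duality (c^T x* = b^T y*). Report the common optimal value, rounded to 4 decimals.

The standard primal-dual pair for 'max c^T x s.t. A x <= b, x >= 0' is:
  Dual:  min b^T y  s.t.  A^T y >= c,  y >= 0.

So the dual LP is:
  minimize  7y1 + 7y2 + 31y3 + 20y4
  subject to:
    y1 + 4y3 + y4 >= 5
    y2 + 3y3 + 3y4 >= 3
    y1, y2, y3, y4 >= 0

Solving the primal: x* = (7, 1).
  primal value c^T x* = 38.
Solving the dual: y* = (1, 0, 1, 0).
  dual value b^T y* = 38.
Strong duality: c^T x* = b^T y*. Confirmed.

38


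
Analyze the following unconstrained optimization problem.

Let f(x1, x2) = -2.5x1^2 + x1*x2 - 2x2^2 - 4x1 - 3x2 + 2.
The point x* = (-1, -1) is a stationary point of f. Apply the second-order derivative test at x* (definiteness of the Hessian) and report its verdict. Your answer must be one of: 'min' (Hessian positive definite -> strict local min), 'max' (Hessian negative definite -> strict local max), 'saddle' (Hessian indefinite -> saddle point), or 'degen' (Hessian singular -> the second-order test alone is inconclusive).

Compute the Hessian H = grad^2 f:
  H = [[-5, 1], [1, -4]]
Verify stationarity: grad f(x*) = H x* + g = (0, 0).
Eigenvalues of H: -5.618, -3.382.
Both eigenvalues < 0, so H is negative definite -> x* is a strict local max.

max


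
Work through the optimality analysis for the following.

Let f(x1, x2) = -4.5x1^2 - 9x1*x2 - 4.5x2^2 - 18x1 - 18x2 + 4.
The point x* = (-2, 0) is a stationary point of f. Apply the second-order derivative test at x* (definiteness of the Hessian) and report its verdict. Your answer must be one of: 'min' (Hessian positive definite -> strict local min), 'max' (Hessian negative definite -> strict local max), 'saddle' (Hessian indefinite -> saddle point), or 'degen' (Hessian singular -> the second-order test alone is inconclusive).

Compute the Hessian H = grad^2 f:
  H = [[-9, -9], [-9, -9]]
Verify stationarity: grad f(x*) = H x* + g = (0, 0).
Eigenvalues of H: -18, 0.
H has a zero eigenvalue (singular; negative semidefinite but not definite), so H is neither positive definite, negative definite, nor indefinite. The second-order test alone is inconclusive -> degen.
(Indeed, f is constant along the null direction of H through x*, so x* is not a strict local extremum.)

degen


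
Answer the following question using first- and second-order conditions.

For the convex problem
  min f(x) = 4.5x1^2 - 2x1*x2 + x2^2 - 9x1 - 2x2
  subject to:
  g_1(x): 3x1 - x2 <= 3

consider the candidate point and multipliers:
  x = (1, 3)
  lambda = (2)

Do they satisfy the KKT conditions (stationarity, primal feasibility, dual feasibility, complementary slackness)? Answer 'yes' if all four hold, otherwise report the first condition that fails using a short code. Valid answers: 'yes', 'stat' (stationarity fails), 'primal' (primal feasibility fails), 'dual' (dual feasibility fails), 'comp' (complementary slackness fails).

Gradient of f: grad f(x) = Q x + c = (-6, 2)
Constraint values g_i(x) = a_i^T x - b_i:
  g_1((1, 3)) = -3
Stationarity residual: grad f(x) + sum_i lambda_i a_i = (0, 0)
  -> stationarity OK
Primal feasibility (all g_i <= 0): OK
Dual feasibility (all lambda_i >= 0): OK
Complementary slackness (lambda_i * g_i(x) = 0 for all i): FAILS

Verdict: the first failing condition is complementary_slackness -> comp.

comp


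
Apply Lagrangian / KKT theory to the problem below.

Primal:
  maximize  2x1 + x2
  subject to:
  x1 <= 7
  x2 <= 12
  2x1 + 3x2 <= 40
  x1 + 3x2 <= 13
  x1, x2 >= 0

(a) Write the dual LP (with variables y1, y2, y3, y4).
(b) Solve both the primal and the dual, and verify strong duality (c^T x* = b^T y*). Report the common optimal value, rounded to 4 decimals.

The standard primal-dual pair for 'max c^T x s.t. A x <= b, x >= 0' is:
  Dual:  min b^T y  s.t.  A^T y >= c,  y >= 0.

So the dual LP is:
  minimize  7y1 + 12y2 + 40y3 + 13y4
  subject to:
    y1 + 2y3 + y4 >= 2
    y2 + 3y3 + 3y4 >= 1
    y1, y2, y3, y4 >= 0

Solving the primal: x* = (7, 2).
  primal value c^T x* = 16.
Solving the dual: y* = (1.6667, 0, 0, 0.3333).
  dual value b^T y* = 16.
Strong duality: c^T x* = b^T y*. Confirmed.

16


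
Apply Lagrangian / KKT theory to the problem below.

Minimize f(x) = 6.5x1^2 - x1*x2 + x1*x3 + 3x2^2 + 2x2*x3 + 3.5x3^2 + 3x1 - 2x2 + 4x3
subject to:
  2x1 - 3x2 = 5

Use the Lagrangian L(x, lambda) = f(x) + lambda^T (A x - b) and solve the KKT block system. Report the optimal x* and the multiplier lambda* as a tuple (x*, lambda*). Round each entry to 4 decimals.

Form the Lagrangian:
  L(x, lambda) = (1/2) x^T Q x + c^T x + lambda^T (A x - b)
Stationarity (grad_x L = 0): Q x + c + A^T lambda = 0.
Primal feasibility: A x = b.

This gives the KKT block system:
  [ Q   A^T ] [ x     ]   [-c ]
  [ A    0  ] [ lambda ] = [ b ]

Solving the linear system:
  x*      = (0.2623, -1.4918, -0.1827)
  lambda* = (-3.8595)
  f(x*)   = 11.1686

x* = (0.2623, -1.4918, -0.1827), lambda* = (-3.8595)


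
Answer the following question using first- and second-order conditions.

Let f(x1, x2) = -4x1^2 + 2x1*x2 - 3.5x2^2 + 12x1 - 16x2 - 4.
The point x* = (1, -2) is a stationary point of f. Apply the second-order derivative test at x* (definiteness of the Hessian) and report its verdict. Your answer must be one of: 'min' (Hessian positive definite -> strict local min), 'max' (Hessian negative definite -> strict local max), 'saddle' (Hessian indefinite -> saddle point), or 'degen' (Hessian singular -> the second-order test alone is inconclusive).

Compute the Hessian H = grad^2 f:
  H = [[-8, 2], [2, -7]]
Verify stationarity: grad f(x*) = H x* + g = (0, 0).
Eigenvalues of H: -9.5616, -5.4384.
Both eigenvalues < 0, so H is negative definite -> x* is a strict local max.

max


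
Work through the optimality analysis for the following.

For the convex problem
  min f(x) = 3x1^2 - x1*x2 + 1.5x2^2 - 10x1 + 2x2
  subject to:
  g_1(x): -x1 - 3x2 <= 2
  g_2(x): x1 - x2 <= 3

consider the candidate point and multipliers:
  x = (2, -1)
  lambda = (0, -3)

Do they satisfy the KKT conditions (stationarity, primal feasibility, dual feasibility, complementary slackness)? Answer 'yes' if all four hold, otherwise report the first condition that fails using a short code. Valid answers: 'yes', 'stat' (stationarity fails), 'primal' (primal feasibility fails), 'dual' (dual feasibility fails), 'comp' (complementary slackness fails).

Gradient of f: grad f(x) = Q x + c = (3, -3)
Constraint values g_i(x) = a_i^T x - b_i:
  g_1((2, -1)) = -1
  g_2((2, -1)) = 0
Stationarity residual: grad f(x) + sum_i lambda_i a_i = (0, 0)
  -> stationarity OK
Primal feasibility (all g_i <= 0): OK
Dual feasibility (all lambda_i >= 0): FAILS
Complementary slackness (lambda_i * g_i(x) = 0 for all i): OK

Verdict: the first failing condition is dual_feasibility -> dual.

dual


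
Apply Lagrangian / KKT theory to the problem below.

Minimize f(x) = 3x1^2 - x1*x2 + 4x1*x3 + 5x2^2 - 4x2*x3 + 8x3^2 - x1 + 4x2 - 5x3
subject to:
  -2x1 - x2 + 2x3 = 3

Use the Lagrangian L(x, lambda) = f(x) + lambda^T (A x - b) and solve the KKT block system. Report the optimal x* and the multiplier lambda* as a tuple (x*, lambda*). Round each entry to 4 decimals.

Form the Lagrangian:
  L(x, lambda) = (1/2) x^T Q x + c^T x + lambda^T (A x - b)
Stationarity (grad_x L = 0): Q x + c + A^T lambda = 0.
Primal feasibility: A x = b.

This gives the KKT block system:
  [ Q   A^T ] [ x     ]   [-c ]
  [ A    0  ] [ lambda ] = [ b ]

Solving the linear system:
  x*      = (-0.7364, -0.3818, 0.5727)
  lambda* = (-1.3727)
  f(x*)   = 0.2318

x* = (-0.7364, -0.3818, 0.5727), lambda* = (-1.3727)


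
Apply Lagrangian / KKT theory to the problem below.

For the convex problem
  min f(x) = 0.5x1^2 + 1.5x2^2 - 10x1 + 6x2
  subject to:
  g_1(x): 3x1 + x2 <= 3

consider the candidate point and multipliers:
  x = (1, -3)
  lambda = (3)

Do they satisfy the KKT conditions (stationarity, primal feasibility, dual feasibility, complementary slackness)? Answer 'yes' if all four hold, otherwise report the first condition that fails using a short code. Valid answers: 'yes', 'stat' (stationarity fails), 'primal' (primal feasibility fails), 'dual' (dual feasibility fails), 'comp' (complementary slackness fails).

Gradient of f: grad f(x) = Q x + c = (-9, -3)
Constraint values g_i(x) = a_i^T x - b_i:
  g_1((1, -3)) = -3
Stationarity residual: grad f(x) + sum_i lambda_i a_i = (0, 0)
  -> stationarity OK
Primal feasibility (all g_i <= 0): OK
Dual feasibility (all lambda_i >= 0): OK
Complementary slackness (lambda_i * g_i(x) = 0 for all i): FAILS

Verdict: the first failing condition is complementary_slackness -> comp.

comp


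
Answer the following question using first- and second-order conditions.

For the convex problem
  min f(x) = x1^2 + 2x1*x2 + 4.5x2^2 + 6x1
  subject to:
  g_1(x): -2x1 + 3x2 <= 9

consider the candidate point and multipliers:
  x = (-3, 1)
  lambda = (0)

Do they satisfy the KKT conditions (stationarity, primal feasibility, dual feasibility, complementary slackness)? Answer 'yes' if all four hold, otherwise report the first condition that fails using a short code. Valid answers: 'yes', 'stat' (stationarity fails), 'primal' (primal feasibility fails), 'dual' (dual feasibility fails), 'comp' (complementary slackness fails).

Gradient of f: grad f(x) = Q x + c = (2, 3)
Constraint values g_i(x) = a_i^T x - b_i:
  g_1((-3, 1)) = 0
Stationarity residual: grad f(x) + sum_i lambda_i a_i = (2, 3)
  -> stationarity FAILS
Primal feasibility (all g_i <= 0): OK
Dual feasibility (all lambda_i >= 0): OK
Complementary slackness (lambda_i * g_i(x) = 0 for all i): OK

Verdict: the first failing condition is stationarity -> stat.

stat


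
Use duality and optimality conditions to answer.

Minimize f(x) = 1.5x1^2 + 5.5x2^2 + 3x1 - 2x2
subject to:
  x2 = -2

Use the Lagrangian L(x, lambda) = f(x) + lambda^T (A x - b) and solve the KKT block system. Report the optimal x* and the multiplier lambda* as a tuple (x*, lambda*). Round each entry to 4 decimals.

Form the Lagrangian:
  L(x, lambda) = (1/2) x^T Q x + c^T x + lambda^T (A x - b)
Stationarity (grad_x L = 0): Q x + c + A^T lambda = 0.
Primal feasibility: A x = b.

This gives the KKT block system:
  [ Q   A^T ] [ x     ]   [-c ]
  [ A    0  ] [ lambda ] = [ b ]

Solving the linear system:
  x*      = (-1, -2)
  lambda* = (24)
  f(x*)   = 24.5

x* = (-1, -2), lambda* = (24)


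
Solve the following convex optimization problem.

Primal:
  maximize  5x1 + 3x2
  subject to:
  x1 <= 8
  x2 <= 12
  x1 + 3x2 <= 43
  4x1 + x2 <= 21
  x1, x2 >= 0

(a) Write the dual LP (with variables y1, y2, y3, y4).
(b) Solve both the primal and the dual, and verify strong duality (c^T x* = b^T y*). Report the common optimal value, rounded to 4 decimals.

The standard primal-dual pair for 'max c^T x s.t. A x <= b, x >= 0' is:
  Dual:  min b^T y  s.t.  A^T y >= c,  y >= 0.

So the dual LP is:
  minimize  8y1 + 12y2 + 43y3 + 21y4
  subject to:
    y1 + y3 + 4y4 >= 5
    y2 + 3y3 + y4 >= 3
    y1, y2, y3, y4 >= 0

Solving the primal: x* = (2.25, 12).
  primal value c^T x* = 47.25.
Solving the dual: y* = (0, 1.75, 0, 1.25).
  dual value b^T y* = 47.25.
Strong duality: c^T x* = b^T y*. Confirmed.

47.25


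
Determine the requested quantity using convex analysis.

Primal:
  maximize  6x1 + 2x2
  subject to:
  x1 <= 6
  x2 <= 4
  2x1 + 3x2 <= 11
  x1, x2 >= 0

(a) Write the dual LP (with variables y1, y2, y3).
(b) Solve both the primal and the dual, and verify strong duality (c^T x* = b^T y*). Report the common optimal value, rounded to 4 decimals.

The standard primal-dual pair for 'max c^T x s.t. A x <= b, x >= 0' is:
  Dual:  min b^T y  s.t.  A^T y >= c,  y >= 0.

So the dual LP is:
  minimize  6y1 + 4y2 + 11y3
  subject to:
    y1 + 2y3 >= 6
    y2 + 3y3 >= 2
    y1, y2, y3 >= 0

Solving the primal: x* = (5.5, 0).
  primal value c^T x* = 33.
Solving the dual: y* = (0, 0, 3).
  dual value b^T y* = 33.
Strong duality: c^T x* = b^T y*. Confirmed.

33


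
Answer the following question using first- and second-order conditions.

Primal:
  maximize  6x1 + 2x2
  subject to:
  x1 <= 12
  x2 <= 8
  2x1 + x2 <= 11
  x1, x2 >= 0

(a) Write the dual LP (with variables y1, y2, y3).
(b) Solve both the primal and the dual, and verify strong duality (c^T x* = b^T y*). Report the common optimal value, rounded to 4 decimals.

The standard primal-dual pair for 'max c^T x s.t. A x <= b, x >= 0' is:
  Dual:  min b^T y  s.t.  A^T y >= c,  y >= 0.

So the dual LP is:
  minimize  12y1 + 8y2 + 11y3
  subject to:
    y1 + 2y3 >= 6
    y2 + y3 >= 2
    y1, y2, y3 >= 0

Solving the primal: x* = (5.5, 0).
  primal value c^T x* = 33.
Solving the dual: y* = (0, 0, 3).
  dual value b^T y* = 33.
Strong duality: c^T x* = b^T y*. Confirmed.

33


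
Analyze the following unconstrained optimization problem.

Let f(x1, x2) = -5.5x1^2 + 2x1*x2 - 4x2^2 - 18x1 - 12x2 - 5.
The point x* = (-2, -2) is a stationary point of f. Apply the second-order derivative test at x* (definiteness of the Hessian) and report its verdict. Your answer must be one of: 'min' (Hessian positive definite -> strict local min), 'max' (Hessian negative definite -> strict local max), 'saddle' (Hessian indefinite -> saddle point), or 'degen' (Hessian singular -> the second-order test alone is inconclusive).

Compute the Hessian H = grad^2 f:
  H = [[-11, 2], [2, -8]]
Verify stationarity: grad f(x*) = H x* + g = (0, 0).
Eigenvalues of H: -12, -7.
Both eigenvalues < 0, so H is negative definite -> x* is a strict local max.

max


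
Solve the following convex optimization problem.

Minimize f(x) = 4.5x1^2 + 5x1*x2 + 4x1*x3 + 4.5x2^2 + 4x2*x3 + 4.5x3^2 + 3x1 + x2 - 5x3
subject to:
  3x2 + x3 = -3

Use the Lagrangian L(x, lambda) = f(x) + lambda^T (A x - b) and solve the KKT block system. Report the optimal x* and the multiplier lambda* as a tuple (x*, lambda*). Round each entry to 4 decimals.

Form the Lagrangian:
  L(x, lambda) = (1/2) x^T Q x + c^T x + lambda^T (A x - b)
Stationarity (grad_x L = 0): Q x + c + A^T lambda = 0.
Primal feasibility: A x = b.

This gives the KKT block system:
  [ Q   A^T ] [ x     ]   [-c ]
  [ A    0  ] [ lambda ] = [ b ]

Solving the linear system:
  x*      = (-0.0018, -1.2881, 0.8642)
  lambda* = (2.3817)
  f(x*)   = 0.7651

x* = (-0.0018, -1.2881, 0.8642), lambda* = (2.3817)


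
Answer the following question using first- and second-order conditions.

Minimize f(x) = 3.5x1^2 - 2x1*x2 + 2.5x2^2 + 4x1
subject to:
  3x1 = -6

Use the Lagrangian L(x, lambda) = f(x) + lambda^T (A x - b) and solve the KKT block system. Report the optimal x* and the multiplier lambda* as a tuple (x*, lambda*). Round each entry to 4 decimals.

Form the Lagrangian:
  L(x, lambda) = (1/2) x^T Q x + c^T x + lambda^T (A x - b)
Stationarity (grad_x L = 0): Q x + c + A^T lambda = 0.
Primal feasibility: A x = b.

This gives the KKT block system:
  [ Q   A^T ] [ x     ]   [-c ]
  [ A    0  ] [ lambda ] = [ b ]

Solving the linear system:
  x*      = (-2, -0.8)
  lambda* = (2.8)
  f(x*)   = 4.4

x* = (-2, -0.8), lambda* = (2.8)


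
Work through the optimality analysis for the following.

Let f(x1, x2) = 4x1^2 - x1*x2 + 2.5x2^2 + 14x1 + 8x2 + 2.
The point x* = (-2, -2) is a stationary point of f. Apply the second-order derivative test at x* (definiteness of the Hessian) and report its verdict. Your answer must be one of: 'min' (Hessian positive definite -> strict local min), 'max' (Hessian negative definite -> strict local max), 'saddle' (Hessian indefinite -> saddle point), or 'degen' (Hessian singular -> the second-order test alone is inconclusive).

Compute the Hessian H = grad^2 f:
  H = [[8, -1], [-1, 5]]
Verify stationarity: grad f(x*) = H x* + g = (0, 0).
Eigenvalues of H: 4.6972, 8.3028.
Both eigenvalues > 0, so H is positive definite -> x* is a strict local min.

min


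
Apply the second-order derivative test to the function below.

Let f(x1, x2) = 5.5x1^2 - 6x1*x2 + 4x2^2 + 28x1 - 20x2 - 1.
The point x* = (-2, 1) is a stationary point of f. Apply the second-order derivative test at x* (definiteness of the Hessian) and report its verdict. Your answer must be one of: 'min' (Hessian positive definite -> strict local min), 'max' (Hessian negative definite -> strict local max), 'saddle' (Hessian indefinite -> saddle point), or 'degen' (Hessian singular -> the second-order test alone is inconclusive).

Compute the Hessian H = grad^2 f:
  H = [[11, -6], [-6, 8]]
Verify stationarity: grad f(x*) = H x* + g = (0, 0).
Eigenvalues of H: 3.3153, 15.6847.
Both eigenvalues > 0, so H is positive definite -> x* is a strict local min.

min


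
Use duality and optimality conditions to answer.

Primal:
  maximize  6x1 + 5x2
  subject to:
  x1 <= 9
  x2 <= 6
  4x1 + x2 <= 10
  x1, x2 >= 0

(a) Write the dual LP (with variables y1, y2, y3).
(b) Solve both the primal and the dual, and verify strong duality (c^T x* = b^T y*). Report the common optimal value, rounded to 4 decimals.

The standard primal-dual pair for 'max c^T x s.t. A x <= b, x >= 0' is:
  Dual:  min b^T y  s.t.  A^T y >= c,  y >= 0.

So the dual LP is:
  minimize  9y1 + 6y2 + 10y3
  subject to:
    y1 + 4y3 >= 6
    y2 + y3 >= 5
    y1, y2, y3 >= 0

Solving the primal: x* = (1, 6).
  primal value c^T x* = 36.
Solving the dual: y* = (0, 3.5, 1.5).
  dual value b^T y* = 36.
Strong duality: c^T x* = b^T y*. Confirmed.

36


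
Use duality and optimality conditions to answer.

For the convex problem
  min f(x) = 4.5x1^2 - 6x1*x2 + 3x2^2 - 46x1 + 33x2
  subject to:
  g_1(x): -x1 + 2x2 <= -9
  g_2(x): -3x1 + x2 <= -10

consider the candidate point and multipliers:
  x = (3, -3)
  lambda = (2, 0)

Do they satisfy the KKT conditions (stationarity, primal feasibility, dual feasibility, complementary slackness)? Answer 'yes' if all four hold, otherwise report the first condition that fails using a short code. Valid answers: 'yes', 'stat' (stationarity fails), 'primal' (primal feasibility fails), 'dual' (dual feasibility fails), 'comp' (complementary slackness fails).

Gradient of f: grad f(x) = Q x + c = (-1, -3)
Constraint values g_i(x) = a_i^T x - b_i:
  g_1((3, -3)) = 0
  g_2((3, -3)) = -2
Stationarity residual: grad f(x) + sum_i lambda_i a_i = (-3, 1)
  -> stationarity FAILS
Primal feasibility (all g_i <= 0): OK
Dual feasibility (all lambda_i >= 0): OK
Complementary slackness (lambda_i * g_i(x) = 0 for all i): OK

Verdict: the first failing condition is stationarity -> stat.

stat


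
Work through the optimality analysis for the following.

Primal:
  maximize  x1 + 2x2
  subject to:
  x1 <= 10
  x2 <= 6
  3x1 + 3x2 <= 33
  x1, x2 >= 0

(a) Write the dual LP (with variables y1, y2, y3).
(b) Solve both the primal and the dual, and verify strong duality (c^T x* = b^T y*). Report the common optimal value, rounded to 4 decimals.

The standard primal-dual pair for 'max c^T x s.t. A x <= b, x >= 0' is:
  Dual:  min b^T y  s.t.  A^T y >= c,  y >= 0.

So the dual LP is:
  minimize  10y1 + 6y2 + 33y3
  subject to:
    y1 + 3y3 >= 1
    y2 + 3y3 >= 2
    y1, y2, y3 >= 0

Solving the primal: x* = (5, 6).
  primal value c^T x* = 17.
Solving the dual: y* = (0, 1, 0.3333).
  dual value b^T y* = 17.
Strong duality: c^T x* = b^T y*. Confirmed.

17


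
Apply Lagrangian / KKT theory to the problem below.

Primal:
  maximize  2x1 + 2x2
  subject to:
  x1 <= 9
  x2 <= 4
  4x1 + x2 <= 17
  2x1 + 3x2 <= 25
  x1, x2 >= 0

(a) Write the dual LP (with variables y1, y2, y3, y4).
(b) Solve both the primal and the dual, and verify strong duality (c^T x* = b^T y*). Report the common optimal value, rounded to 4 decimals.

The standard primal-dual pair for 'max c^T x s.t. A x <= b, x >= 0' is:
  Dual:  min b^T y  s.t.  A^T y >= c,  y >= 0.

So the dual LP is:
  minimize  9y1 + 4y2 + 17y3 + 25y4
  subject to:
    y1 + 4y3 + 2y4 >= 2
    y2 + y3 + 3y4 >= 2
    y1, y2, y3, y4 >= 0

Solving the primal: x* = (3.25, 4).
  primal value c^T x* = 14.5.
Solving the dual: y* = (0, 1.5, 0.5, 0).
  dual value b^T y* = 14.5.
Strong duality: c^T x* = b^T y*. Confirmed.

14.5


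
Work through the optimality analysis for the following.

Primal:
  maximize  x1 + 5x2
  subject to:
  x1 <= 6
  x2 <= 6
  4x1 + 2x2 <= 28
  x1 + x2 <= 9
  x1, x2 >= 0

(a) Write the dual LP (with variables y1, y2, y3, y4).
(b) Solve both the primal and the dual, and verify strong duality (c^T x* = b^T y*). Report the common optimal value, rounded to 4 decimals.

The standard primal-dual pair for 'max c^T x s.t. A x <= b, x >= 0' is:
  Dual:  min b^T y  s.t.  A^T y >= c,  y >= 0.

So the dual LP is:
  minimize  6y1 + 6y2 + 28y3 + 9y4
  subject to:
    y1 + 4y3 + y4 >= 1
    y2 + 2y3 + y4 >= 5
    y1, y2, y3, y4 >= 0

Solving the primal: x* = (3, 6).
  primal value c^T x* = 33.
Solving the dual: y* = (0, 4, 0, 1).
  dual value b^T y* = 33.
Strong duality: c^T x* = b^T y*. Confirmed.

33


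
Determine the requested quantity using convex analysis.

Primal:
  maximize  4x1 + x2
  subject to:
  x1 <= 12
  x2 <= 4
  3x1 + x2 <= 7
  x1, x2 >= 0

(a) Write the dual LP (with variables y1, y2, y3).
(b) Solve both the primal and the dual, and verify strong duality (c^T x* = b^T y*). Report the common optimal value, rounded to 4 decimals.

The standard primal-dual pair for 'max c^T x s.t. A x <= b, x >= 0' is:
  Dual:  min b^T y  s.t.  A^T y >= c,  y >= 0.

So the dual LP is:
  minimize  12y1 + 4y2 + 7y3
  subject to:
    y1 + 3y3 >= 4
    y2 + y3 >= 1
    y1, y2, y3 >= 0

Solving the primal: x* = (2.3333, 0).
  primal value c^T x* = 9.3333.
Solving the dual: y* = (0, 0, 1.3333).
  dual value b^T y* = 9.3333.
Strong duality: c^T x* = b^T y*. Confirmed.

9.3333


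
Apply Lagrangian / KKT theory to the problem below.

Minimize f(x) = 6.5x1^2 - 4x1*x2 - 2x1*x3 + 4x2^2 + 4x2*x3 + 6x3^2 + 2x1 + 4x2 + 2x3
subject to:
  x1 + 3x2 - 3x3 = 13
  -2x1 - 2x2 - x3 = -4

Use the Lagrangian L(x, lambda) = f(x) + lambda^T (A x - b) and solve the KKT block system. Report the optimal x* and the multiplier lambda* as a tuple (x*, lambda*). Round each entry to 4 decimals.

Form the Lagrangian:
  L(x, lambda) = (1/2) x^T Q x + c^T x + lambda^T (A x - b)
Stationarity (grad_x L = 0): Q x + c + A^T lambda = 0.
Primal feasibility: A x = b.

This gives the KKT block system:
  [ Q   A^T ] [ x     ]   [-c ]
  [ A    0  ] [ lambda ] = [ b ]

Solving the linear system:
  x*      = (0.6162, 2.2985, -1.8294)
  lambda* = (-4.0654, 0.2049)
  f(x*)   = 30.2184

x* = (0.6162, 2.2985, -1.8294), lambda* = (-4.0654, 0.2049)


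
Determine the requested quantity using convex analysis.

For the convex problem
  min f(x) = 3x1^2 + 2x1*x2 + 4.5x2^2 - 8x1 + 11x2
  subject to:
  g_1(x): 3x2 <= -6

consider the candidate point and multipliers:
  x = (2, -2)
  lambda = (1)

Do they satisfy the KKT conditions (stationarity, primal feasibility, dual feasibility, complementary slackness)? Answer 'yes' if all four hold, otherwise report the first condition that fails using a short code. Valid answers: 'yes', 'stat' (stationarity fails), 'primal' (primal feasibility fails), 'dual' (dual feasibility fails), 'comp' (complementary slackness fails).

Gradient of f: grad f(x) = Q x + c = (0, -3)
Constraint values g_i(x) = a_i^T x - b_i:
  g_1((2, -2)) = 0
Stationarity residual: grad f(x) + sum_i lambda_i a_i = (0, 0)
  -> stationarity OK
Primal feasibility (all g_i <= 0): OK
Dual feasibility (all lambda_i >= 0): OK
Complementary slackness (lambda_i * g_i(x) = 0 for all i): OK

Verdict: yes, KKT holds.

yes
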